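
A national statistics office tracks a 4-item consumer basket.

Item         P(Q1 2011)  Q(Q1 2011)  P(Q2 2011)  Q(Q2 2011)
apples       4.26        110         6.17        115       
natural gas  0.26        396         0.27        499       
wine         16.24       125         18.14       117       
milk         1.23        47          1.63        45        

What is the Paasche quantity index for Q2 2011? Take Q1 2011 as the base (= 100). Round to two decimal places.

97.13

Paasche quantity index uses current-period prices as weights.
ΣP(Q2 2011)·Q(Q2 2011) = 6.17×115 + 0.27×499 + 18.14×117 + 1.63×45 = 709.55 + 134.73 + 2122.38 + 73.35 = 3040.01
ΣP(Q2 2011)·Q(Q1 2011) = 6.17×110 + 0.27×396 + 18.14×125 + 1.63×47 = 678.7 + 106.92 + 2267.5 + 76.61 = 3129.73
Index = 3040.01 / 3129.73 × 100 = 97.1333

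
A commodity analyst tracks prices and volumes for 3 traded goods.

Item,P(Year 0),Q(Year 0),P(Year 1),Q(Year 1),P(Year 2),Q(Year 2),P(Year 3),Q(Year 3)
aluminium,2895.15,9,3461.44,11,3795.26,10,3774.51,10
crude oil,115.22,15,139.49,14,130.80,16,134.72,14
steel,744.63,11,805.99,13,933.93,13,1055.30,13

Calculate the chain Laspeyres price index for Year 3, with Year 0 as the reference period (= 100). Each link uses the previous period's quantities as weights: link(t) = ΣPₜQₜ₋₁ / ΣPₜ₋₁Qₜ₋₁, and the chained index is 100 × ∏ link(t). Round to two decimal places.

Link Year 0→Year 1:
ΣP(Year 1)Q(Year 0) = 3461.44×9 + 139.49×15 + 805.99×11 = 31152.96 + 2092.35 + 8865.89 = 42111.2
ΣP(Year 0)Q(Year 0) = 2895.15×9 + 115.22×15 + 744.63×11 = 26056.35 + 1728.3 + 8190.93 = 35975.58
link = 42111.2/35975.58 = 1.170550
Link Year 1→Year 2:
ΣP(Year 2)Q(Year 1) = 3795.26×11 + 130.80×14 + 933.93×13 = 41747.86 + 1831.2 + 12141.09 = 55720.15
ΣP(Year 1)Q(Year 1) = 3461.44×11 + 139.49×14 + 805.99×13 = 38075.84 + 1952.86 + 10477.87 = 50506.57
link = 55720.15/50506.57 = 1.103226
Link Year 2→Year 3:
ΣP(Year 3)Q(Year 2) = 3774.51×10 + 134.72×16 + 1055.30×13 = 37745.1 + 2155.52 + 13718.9 = 53619.52
ΣP(Year 2)Q(Year 2) = 3795.26×10 + 130.80×16 + 933.93×13 = 37952.6 + 2092.8 + 12141.09 = 52186.49
link = 53619.52/52186.49 = 1.027460
Chained index = 100 × 1.170550 × 1.103226 × 1.027460 = 132.6842

132.68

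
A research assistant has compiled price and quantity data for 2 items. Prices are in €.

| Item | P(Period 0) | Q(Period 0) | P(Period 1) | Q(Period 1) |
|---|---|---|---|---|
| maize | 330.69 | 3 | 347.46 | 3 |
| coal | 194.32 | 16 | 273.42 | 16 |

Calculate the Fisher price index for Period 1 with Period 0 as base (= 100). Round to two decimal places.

Laspeyres component (base-period weights):
ΣP(Period 1)Q(Period 0) = 347.46×3 + 273.42×16 = 1042.38 + 4374.72 = 5417.1
ΣP(Period 0)Q(Period 0) = 330.69×3 + 194.32×16 = 992.07 + 3109.12 = 4101.19
L = 5417.1 / 4101.19 × 100 = 132.0861
Paasche component (current-period weights):
ΣP(Period 1)Q(Period 1) = 347.46×3 + 273.42×16 = 1042.38 + 4374.72 = 5417.1
ΣP(Period 0)Q(Period 1) = 330.69×3 + 194.32×16 = 992.07 + 3109.12 = 4101.19
P = 5417.1 / 4101.19 × 100 = 132.0861
Fisher = √(L × P) = √(132.0861 × 132.0861) = 132.0861

132.09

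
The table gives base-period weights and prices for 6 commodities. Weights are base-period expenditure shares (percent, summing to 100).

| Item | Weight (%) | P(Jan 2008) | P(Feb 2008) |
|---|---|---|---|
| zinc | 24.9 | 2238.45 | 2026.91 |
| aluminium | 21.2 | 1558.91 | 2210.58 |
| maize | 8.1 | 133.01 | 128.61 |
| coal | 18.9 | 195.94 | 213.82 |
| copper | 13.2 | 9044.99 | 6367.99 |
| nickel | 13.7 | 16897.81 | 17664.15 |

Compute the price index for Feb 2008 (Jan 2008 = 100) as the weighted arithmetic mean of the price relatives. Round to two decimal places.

104.68

zinc: 24.9 × (2026.91/2238.45) = 24.9 × 0.905497 = 22.5469
aluminium: 21.2 × (2210.58/1558.91) = 21.2 × 1.418029 = 30.0622
maize: 8.1 × (128.61/133.01) = 8.1 × 0.966920 = 7.8321
coal: 18.9 × (213.82/195.94) = 18.9 × 1.091252 = 20.6247
copper: 13.2 × (6367.99/9044.99) = 13.2 × 0.704035 = 9.2933
nickel: 13.7 × (17664.15/16897.81) = 13.7 × 1.045351 = 14.3213
Index = Σ wᵢ·(p₁ᵢ/p₀ᵢ) = 22.5469 + 30.0622 + 7.8321 + 20.6247 + 9.2933 + 14.3213 = 104.6804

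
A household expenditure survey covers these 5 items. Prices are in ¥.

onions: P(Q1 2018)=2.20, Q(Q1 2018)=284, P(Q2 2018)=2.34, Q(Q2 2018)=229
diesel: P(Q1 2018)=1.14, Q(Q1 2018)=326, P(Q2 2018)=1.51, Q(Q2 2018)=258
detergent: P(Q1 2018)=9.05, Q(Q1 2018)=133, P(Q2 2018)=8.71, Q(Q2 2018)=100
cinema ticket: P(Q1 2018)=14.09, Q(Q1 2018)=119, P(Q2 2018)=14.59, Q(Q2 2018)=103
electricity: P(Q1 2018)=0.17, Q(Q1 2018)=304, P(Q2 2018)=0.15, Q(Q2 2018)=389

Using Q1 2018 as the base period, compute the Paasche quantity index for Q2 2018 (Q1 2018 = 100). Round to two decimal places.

81.95

Paasche quantity index uses current-period prices as weights.
ΣP(Q2 2018)·Q(Q2 2018) = 2.34×229 + 1.51×258 + 8.71×100 + 14.59×103 + 0.15×389 = 535.86 + 389.58 + 871 + 1502.77 + 58.35 = 3357.56
ΣP(Q2 2018)·Q(Q1 2018) = 2.34×284 + 1.51×326 + 8.71×133 + 14.59×119 + 0.15×304 = 664.56 + 492.26 + 1158.43 + 1736.21 + 45.6 = 4097.06
Index = 3357.56 / 4097.06 × 100 = 81.9505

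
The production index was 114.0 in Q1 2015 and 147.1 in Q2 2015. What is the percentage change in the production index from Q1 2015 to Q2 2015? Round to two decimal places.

29.04%

Change = (147.1 − 114.0) / 114.0 × 100
       = 33.1 / 114.0 × 100 = 29.0351%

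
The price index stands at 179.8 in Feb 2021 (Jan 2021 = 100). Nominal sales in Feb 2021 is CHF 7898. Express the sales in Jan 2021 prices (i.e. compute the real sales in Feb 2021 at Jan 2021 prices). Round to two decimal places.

Real = Nominal ÷ (Index/100) = 7898 ÷ (179.8/100)
     = 7898 ÷ 1.798 = 4392.6585

4392.66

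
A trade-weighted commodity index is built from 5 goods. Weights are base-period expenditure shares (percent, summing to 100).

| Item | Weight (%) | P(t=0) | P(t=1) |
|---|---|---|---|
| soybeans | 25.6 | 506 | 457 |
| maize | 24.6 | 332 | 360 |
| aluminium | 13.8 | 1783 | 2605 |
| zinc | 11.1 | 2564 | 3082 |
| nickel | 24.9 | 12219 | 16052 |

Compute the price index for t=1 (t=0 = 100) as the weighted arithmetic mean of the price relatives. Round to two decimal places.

116.01

soybeans: 25.6 × (457/506) = 25.6 × 0.903162 = 23.1209
maize: 24.6 × (360/332) = 24.6 × 1.084337 = 26.6747
aluminium: 13.8 × (2605/1783) = 13.8 × 1.461021 = 20.1621
zinc: 11.1 × (3082/2564) = 11.1 × 1.202028 = 13.3425
nickel: 24.9 × (16052/12219) = 24.9 × 1.313692 = 32.7109
Index = Σ wᵢ·(p₁ᵢ/p₀ᵢ) = 23.1209 + 26.6747 + 20.1621 + 13.3425 + 32.7109 = 116.0112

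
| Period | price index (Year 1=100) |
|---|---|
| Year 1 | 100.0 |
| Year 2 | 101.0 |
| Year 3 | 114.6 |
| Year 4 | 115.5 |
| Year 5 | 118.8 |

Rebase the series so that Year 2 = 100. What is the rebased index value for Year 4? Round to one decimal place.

Rebased(Year 4) = 115.5 / 101.0 × 100 = 114.3564

114.4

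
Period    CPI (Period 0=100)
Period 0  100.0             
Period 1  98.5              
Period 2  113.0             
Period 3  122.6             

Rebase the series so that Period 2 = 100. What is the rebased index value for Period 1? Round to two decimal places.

87.17

Rebased(Period 1) = 98.5 / 113.0 × 100 = 87.1681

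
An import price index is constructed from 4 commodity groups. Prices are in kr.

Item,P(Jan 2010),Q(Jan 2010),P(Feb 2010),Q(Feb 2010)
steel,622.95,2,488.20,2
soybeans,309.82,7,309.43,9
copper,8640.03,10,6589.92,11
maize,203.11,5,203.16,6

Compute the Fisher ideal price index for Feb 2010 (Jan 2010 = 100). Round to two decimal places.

77.19

Laspeyres component (base-period weights):
ΣP(Feb 2010)Q(Jan 2010) = 488.20×2 + 309.43×7 + 6589.92×10 + 203.16×5 = 976.4 + 2166.01 + 65899.2 + 1015.8 = 70057.41
ΣP(Jan 2010)Q(Jan 2010) = 622.95×2 + 309.82×7 + 8640.03×10 + 203.11×5 = 1245.9 + 2168.74 + 86400.3 + 1015.55 = 90830.49
L = 70057.41 / 90830.49 × 100 = 77.1298
Paasche component (current-period weights):
ΣP(Feb 2010)Q(Feb 2010) = 488.20×2 + 309.43×9 + 6589.92×11 + 203.16×6 = 976.4 + 2784.87 + 72489.12 + 1218.96 = 77469.35
ΣP(Jan 2010)Q(Feb 2010) = 622.95×2 + 309.82×9 + 8640.03×11 + 203.11×6 = 1245.9 + 2788.38 + 95040.33 + 1218.66 = 100293.27
P = 77469.35 / 100293.27 × 100 = 77.2428
Fisher = √(L × P) = √(77.1298 × 77.2428) = 77.1863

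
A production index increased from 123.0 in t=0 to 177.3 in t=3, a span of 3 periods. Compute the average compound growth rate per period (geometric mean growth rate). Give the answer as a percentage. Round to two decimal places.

12.96%

Growth factor = (177.3/123.0)^(1/3) = (1.441463)^(1/3) = 1.129626
Growth rate = 1.129626 − 1 = 0.129626 = 12.9626%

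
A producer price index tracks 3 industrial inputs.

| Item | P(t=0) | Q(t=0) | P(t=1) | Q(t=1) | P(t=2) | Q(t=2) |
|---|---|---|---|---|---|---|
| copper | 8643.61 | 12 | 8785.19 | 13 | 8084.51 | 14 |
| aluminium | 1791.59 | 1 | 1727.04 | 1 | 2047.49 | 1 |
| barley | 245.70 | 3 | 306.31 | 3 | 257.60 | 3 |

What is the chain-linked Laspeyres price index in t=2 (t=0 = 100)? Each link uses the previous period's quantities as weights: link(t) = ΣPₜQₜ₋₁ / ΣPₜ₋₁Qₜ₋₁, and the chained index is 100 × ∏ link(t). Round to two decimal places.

Link t=0→t=1:
ΣP(t=1)Q(t=0) = 8785.19×12 + 1727.04×1 + 306.31×3 = 105422.28 + 1727.04 + 918.93 = 108068.25
ΣP(t=0)Q(t=0) = 8643.61×12 + 1791.59×1 + 245.70×3 = 103723.32 + 1791.59 + 737.1 = 106252.01
link = 108068.25/106252.01 = 1.017094
Link t=1→t=2:
ΣP(t=2)Q(t=1) = 8084.51×13 + 2047.49×1 + 257.60×3 = 105098.63 + 2047.49 + 772.8 = 107918.92
ΣP(t=1)Q(t=1) = 8785.19×13 + 1727.04×1 + 306.31×3 = 114207.47 + 1727.04 + 918.93 = 116853.44
link = 107918.92/116853.44 = 0.923541
Chained index = 100 × 1.017094 × 0.923541 = 93.9328

93.93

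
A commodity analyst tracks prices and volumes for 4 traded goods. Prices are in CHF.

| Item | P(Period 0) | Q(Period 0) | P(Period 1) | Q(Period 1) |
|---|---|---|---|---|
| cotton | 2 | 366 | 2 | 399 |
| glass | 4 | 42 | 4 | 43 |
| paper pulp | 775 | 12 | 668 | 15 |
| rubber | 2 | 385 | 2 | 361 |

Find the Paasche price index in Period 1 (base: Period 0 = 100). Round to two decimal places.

Paasche price index uses current-period quantities as weights.
ΣP(Period 1)·Q(Period 1) = 2×399 + 4×43 + 668×15 + 2×361 = 798 + 172 + 10020 + 722 = 11712
ΣP(Period 0)·Q(Period 1) = 2×399 + 4×43 + 775×15 + 2×361 = 798 + 172 + 11625 + 722 = 13317
Index = 11712 / 13317 × 100 = 87.9477

87.95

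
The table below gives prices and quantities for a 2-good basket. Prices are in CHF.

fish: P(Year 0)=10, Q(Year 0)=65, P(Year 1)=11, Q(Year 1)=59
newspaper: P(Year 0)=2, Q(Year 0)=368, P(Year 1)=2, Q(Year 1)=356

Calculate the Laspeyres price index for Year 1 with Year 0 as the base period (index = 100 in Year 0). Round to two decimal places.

104.69

Laspeyres price index uses base-period quantities as weights.
ΣP(Year 1)·Q(Year 0) = 11×65 + 2×368 = 715 + 736 = 1451
ΣP(Year 0)·Q(Year 0) = 10×65 + 2×368 = 650 + 736 = 1386
Index = 1451 / 1386 × 100 = 104.6898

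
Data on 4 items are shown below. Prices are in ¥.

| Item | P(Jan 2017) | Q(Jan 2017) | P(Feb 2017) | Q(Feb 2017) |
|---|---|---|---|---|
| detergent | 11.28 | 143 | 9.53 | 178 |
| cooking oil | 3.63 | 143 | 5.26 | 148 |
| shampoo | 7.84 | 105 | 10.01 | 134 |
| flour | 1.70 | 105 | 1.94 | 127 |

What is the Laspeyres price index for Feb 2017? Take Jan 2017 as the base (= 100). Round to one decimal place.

107.5

Laspeyres price index uses base-period quantities as weights.
ΣP(Feb 2017)·Q(Jan 2017) = 9.53×143 + 5.26×143 + 10.01×105 + 1.94×105 = 1362.79 + 752.18 + 1051.05 + 203.7 = 3369.72
ΣP(Jan 2017)·Q(Jan 2017) = 11.28×143 + 3.63×143 + 7.84×105 + 1.70×105 = 1613.04 + 519.09 + 823.2 + 178.5 = 3133.83
Index = 3369.72 / 3133.83 × 100 = 107.5272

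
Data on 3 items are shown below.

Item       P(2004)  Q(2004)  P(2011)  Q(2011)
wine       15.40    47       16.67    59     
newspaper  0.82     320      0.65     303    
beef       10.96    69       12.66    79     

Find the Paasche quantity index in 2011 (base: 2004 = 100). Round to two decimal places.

Paasche quantity index uses current-period prices as weights.
ΣP(2011)·Q(2011) = 16.67×59 + 0.65×303 + 12.66×79 = 983.53 + 196.95 + 1000.14 = 2180.62
ΣP(2011)·Q(2004) = 16.67×47 + 0.65×320 + 12.66×69 = 783.49 + 208 + 873.54 = 1865.03
Index = 2180.62 / 1865.03 × 100 = 116.9214

116.92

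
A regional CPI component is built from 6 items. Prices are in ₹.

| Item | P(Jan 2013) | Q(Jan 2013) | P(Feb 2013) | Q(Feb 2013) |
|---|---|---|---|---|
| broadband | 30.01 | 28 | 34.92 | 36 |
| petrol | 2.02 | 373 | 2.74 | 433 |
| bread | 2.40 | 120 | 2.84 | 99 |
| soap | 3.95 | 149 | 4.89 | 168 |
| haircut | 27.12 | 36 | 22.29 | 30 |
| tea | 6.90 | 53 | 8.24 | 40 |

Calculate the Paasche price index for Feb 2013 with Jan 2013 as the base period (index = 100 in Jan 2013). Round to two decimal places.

Paasche price index uses current-period quantities as weights.
ΣP(Feb 2013)·Q(Feb 2013) = 34.92×36 + 2.74×433 + 2.84×99 + 4.89×168 + 22.29×30 + 8.24×40 = 1257.12 + 1186.42 + 281.16 + 821.52 + 668.7 + 329.6 = 4544.52
ΣP(Jan 2013)·Q(Feb 2013) = 30.01×36 + 2.02×433 + 2.40×99 + 3.95×168 + 27.12×30 + 6.90×40 = 1080.36 + 874.66 + 237.6 + 663.6 + 813.6 + 276 = 3945.82
Index = 4544.52 / 3945.82 × 100 = 115.1730

115.17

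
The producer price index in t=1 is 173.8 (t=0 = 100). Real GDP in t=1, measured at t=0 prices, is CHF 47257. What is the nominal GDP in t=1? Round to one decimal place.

82132.7

Nominal = Real × (Index/100) = 47257 × (173.8/100)
        = 47257 × 1.738 = 82132.6660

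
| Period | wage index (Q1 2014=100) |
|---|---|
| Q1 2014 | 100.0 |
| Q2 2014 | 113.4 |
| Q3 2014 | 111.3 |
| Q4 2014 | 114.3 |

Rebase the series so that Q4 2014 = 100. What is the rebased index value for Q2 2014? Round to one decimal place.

Rebased(Q2 2014) = 113.4 / 114.3 × 100 = 99.2126

99.2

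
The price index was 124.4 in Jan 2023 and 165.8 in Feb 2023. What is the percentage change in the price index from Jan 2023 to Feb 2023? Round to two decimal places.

Change = (165.8 − 124.4) / 124.4 × 100
       = 41.4 / 124.4 × 100 = 33.2797%

33.28%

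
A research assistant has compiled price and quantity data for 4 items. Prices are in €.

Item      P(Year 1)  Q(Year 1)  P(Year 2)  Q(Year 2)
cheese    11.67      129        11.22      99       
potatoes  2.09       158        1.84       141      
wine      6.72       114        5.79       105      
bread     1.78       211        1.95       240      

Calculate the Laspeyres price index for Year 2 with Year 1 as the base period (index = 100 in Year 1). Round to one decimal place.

94.4

Laspeyres price index uses base-period quantities as weights.
ΣP(Year 2)·Q(Year 1) = 11.22×129 + 1.84×158 + 5.79×114 + 1.95×211 = 1447.38 + 290.72 + 660.06 + 411.45 = 2809.61
ΣP(Year 1)·Q(Year 1) = 11.67×129 + 2.09×158 + 6.72×114 + 1.78×211 = 1505.43 + 330.22 + 766.08 + 375.58 = 2977.31
Index = 2809.61 / 2977.31 × 100 = 94.3674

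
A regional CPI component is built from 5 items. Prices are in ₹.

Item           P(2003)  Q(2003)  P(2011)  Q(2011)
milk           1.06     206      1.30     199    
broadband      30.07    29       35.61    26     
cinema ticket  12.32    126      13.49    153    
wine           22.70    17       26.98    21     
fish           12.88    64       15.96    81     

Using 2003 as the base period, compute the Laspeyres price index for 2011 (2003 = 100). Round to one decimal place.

116.3

Laspeyres price index uses base-period quantities as weights.
ΣP(2011)·Q(2003) = 1.30×206 + 35.61×29 + 13.49×126 + 26.98×17 + 15.96×64 = 267.8 + 1032.69 + 1699.74 + 458.66 + 1021.44 = 4480.33
ΣP(2003)·Q(2003) = 1.06×206 + 30.07×29 + 12.32×126 + 22.70×17 + 12.88×64 = 218.36 + 872.03 + 1552.32 + 385.9 + 824.32 = 3852.93
Index = 4480.33 / 3852.93 × 100 = 116.2837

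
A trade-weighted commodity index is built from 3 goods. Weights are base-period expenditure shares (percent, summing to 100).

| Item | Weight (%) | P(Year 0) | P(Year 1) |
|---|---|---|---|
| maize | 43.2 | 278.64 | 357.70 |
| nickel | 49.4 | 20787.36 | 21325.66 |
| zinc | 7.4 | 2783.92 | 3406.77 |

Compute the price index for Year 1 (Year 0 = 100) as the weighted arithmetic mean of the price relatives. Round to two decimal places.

115.19

maize: 43.2 × (357.70/278.64) = 43.2 × 1.283735 = 55.4574
nickel: 49.4 × (21325.66/20787.36) = 49.4 × 1.025896 = 50.6792
zinc: 7.4 × (3406.77/2783.92) = 7.4 × 1.223731 = 9.0556
Index = Σ wᵢ·(p₁ᵢ/p₀ᵢ) = 55.4574 + 50.6792 + 9.0556 = 115.1922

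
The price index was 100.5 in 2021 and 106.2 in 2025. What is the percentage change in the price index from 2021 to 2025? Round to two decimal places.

Change = (106.2 − 100.5) / 100.5 × 100
       = 5.7 / 100.5 × 100 = 5.6716%

5.67%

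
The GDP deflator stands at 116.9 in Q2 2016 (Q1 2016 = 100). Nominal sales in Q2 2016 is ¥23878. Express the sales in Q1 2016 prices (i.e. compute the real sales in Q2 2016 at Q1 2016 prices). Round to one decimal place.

20426.0

Real = Nominal ÷ (Index/100) = 23878 ÷ (116.9/100)
     = 23878 ÷ 1.169 = 20426.0051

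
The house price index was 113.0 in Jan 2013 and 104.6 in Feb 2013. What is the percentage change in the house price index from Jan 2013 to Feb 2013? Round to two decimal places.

Change = (104.6 − 113.0) / 113.0 × 100
       = -8.4 / 113.0 × 100 = -7.4336%

-7.43%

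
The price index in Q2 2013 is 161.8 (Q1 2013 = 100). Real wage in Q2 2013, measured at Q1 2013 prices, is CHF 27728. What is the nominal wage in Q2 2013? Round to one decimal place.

Nominal = Real × (Index/100) = 27728 × (161.8/100)
        = 27728 × 1.618 = 44863.9040

44863.9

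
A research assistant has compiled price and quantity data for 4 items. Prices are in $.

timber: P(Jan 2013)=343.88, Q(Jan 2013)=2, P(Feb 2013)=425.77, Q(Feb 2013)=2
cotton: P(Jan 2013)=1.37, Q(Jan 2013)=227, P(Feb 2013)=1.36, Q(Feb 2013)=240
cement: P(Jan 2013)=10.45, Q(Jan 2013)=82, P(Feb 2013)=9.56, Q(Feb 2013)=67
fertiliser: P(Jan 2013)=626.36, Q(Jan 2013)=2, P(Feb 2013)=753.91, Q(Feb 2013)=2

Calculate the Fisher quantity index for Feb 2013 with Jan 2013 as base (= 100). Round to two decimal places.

Laspeyres component (base-period weights):
ΣP(Jan 2013)Q(Feb 2013) = 343.88×2 + 1.37×240 + 10.45×67 + 626.36×2 = 687.76 + 328.8 + 700.15 + 1252.72 = 2969.43
ΣP(Jan 2013)Q(Jan 2013) = 343.88×2 + 1.37×227 + 10.45×82 + 626.36×2 = 687.76 + 310.99 + 856.9 + 1252.72 = 3108.37
L = 2969.43 / 3108.37 × 100 = 95.5301
Paasche component (current-period weights):
ΣP(Feb 2013)Q(Feb 2013) = 425.77×2 + 1.36×240 + 9.56×67 + 753.91×2 = 851.54 + 326.4 + 640.52 + 1507.82 = 3326.28
ΣP(Feb 2013)Q(Jan 2013) = 425.77×2 + 1.36×227 + 9.56×82 + 753.91×2 = 851.54 + 308.72 + 783.92 + 1507.82 = 3452
P = 3326.28 / 3452 × 100 = 96.3581
Fisher = √(L × P) = √(95.5301 × 96.3581) = 95.9432

95.94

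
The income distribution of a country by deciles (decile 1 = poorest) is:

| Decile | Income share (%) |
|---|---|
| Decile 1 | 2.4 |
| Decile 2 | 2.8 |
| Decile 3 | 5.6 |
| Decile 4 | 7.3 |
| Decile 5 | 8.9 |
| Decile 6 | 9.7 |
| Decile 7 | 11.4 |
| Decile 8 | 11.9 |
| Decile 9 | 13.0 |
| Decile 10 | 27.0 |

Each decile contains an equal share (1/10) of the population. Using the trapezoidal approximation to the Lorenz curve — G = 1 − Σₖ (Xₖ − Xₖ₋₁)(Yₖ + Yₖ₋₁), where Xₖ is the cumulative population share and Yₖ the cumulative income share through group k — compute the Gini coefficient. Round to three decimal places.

0.337

Cumulative income shares Yₖ: 0.0240, 0.0520, 0.1080, 0.1810, 0.2700, 0.3670, 0.4810, 0.6000, 0.7300, 1.0000
Σ (Xₖ−Xₖ₋₁)(Yₖ+Yₖ₋₁) = (1/10)(0.0240+0.0000) + (1/10)(0.0520+0.0240) + (1/10)(0.1080+0.0520) + (1/10)(0.1810+0.1080) + (1/10)(0.2700+0.1810) + (1/10)(0.3670+0.2700) + (1/10)(0.4810+0.3670) + (1/10)(0.6000+0.4810) + (1/10)(0.7300+0.6000) + (1/10)(1.0000+0.7300)
  = 0.0024 + 0.0076 + 0.0160 + 0.0289 + 0.0451 + 0.0637 + 0.0848 + 0.1081 + 0.1330 + 0.1730 = 0.6626
G = 1 − 0.6626 = 0.3374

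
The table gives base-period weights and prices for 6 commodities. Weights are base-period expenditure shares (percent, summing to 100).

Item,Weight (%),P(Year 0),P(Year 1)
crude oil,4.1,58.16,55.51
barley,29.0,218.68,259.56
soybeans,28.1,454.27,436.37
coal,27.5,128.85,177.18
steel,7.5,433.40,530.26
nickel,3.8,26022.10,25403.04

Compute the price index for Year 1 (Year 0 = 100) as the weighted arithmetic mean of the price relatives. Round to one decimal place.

crude oil: 4.1 × (55.51/58.16) = 4.1 × 0.954436 = 3.9132
barley: 29.0 × (259.56/218.68) = 29.0 × 1.186940 = 34.4213
soybeans: 28.1 × (436.37/454.27) = 28.1 × 0.960596 = 26.9928
coal: 27.5 × (177.18/128.85) = 27.5 × 1.375087 = 37.8149
steel: 7.5 × (530.26/433.40) = 7.5 × 1.223489 = 9.1762
nickel: 3.8 × (25403.04/26022.10) = 3.8 × 0.976210 = 3.7096
Index = Σ wᵢ·(p₁ᵢ/p₀ᵢ) = 3.9132 + 34.4213 + 26.9928 + 37.8149 + 9.1762 + 3.7096 = 116.0279

116.0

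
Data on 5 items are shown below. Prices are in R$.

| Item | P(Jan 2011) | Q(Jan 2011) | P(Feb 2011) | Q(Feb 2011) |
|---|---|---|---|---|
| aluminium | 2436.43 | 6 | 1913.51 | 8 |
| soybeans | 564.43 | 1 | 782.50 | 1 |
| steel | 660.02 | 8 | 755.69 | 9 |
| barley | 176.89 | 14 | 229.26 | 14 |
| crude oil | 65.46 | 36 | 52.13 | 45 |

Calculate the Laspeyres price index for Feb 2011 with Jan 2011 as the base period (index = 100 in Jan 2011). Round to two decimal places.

92.49

Laspeyres price index uses base-period quantities as weights.
ΣP(Feb 2011)·Q(Jan 2011) = 1913.51×6 + 782.50×1 + 755.69×8 + 229.26×14 + 52.13×36 = 11481.06 + 782.5 + 6045.52 + 3209.64 + 1876.68 = 23395.4
ΣP(Jan 2011)·Q(Jan 2011) = 2436.43×6 + 564.43×1 + 660.02×8 + 176.89×14 + 65.46×36 = 14618.58 + 564.43 + 5280.16 + 2476.46 + 2356.56 = 25296.19
Index = 23395.4 / 25296.19 × 100 = 92.4859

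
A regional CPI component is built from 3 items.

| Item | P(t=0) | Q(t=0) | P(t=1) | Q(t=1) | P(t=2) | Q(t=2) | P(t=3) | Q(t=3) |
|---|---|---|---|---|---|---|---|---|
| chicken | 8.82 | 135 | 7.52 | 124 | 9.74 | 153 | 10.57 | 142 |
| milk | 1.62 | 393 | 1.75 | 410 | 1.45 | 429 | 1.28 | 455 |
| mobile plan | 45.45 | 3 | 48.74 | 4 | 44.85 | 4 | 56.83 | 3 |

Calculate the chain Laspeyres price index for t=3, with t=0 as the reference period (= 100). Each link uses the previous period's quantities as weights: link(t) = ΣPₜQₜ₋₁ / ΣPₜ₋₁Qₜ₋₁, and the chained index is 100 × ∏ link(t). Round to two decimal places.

Link t=0→t=1:
ΣP(t=1)Q(t=0) = 7.52×135 + 1.75×393 + 48.74×3 = 1015.2 + 687.75 + 146.22 = 1849.17
ΣP(t=0)Q(t=0) = 8.82×135 + 1.62×393 + 45.45×3 = 1190.7 + 636.66 + 136.35 = 1963.71
link = 1849.17/1963.71 = 0.941672
Link t=1→t=2:
ΣP(t=2)Q(t=1) = 9.74×124 + 1.45×410 + 44.85×4 = 1207.76 + 594.5 + 179.4 = 1981.66
ΣP(t=1)Q(t=1) = 7.52×124 + 1.75×410 + 48.74×4 = 932.48 + 717.5 + 194.96 = 1844.94
link = 1981.66/1844.94 = 1.074105
Link t=2→t=3:
ΣP(t=3)Q(t=2) = 10.57×153 + 1.28×429 + 56.83×4 = 1617.21 + 549.12 + 227.32 = 2393.65
ΣP(t=2)Q(t=2) = 9.74×153 + 1.45×429 + 44.85×4 = 1490.22 + 622.05 + 179.4 = 2291.67
link = 2393.65/2291.67 = 1.044500
Chained index = 100 × 0.941672 × 1.074105 × 1.044500 = 105.6465

105.65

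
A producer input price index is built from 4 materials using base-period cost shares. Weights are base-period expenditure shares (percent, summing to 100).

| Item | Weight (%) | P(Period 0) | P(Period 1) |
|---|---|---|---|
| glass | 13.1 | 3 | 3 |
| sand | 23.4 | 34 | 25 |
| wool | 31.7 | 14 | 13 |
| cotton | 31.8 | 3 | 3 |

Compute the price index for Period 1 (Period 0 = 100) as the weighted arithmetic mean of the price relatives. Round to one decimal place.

glass: 13.1 × (3/3) = 13.1 × 1.000000 = 13.1000
sand: 23.4 × (25/34) = 23.4 × 0.735294 = 17.2059
wool: 31.7 × (13/14) = 31.7 × 0.928571 = 29.4357
cotton: 31.8 × (3/3) = 31.8 × 1.000000 = 31.8000
Index = Σ wᵢ·(p₁ᵢ/p₀ᵢ) = 13.1000 + 17.2059 + 29.4357 + 31.8000 = 91.5416

91.5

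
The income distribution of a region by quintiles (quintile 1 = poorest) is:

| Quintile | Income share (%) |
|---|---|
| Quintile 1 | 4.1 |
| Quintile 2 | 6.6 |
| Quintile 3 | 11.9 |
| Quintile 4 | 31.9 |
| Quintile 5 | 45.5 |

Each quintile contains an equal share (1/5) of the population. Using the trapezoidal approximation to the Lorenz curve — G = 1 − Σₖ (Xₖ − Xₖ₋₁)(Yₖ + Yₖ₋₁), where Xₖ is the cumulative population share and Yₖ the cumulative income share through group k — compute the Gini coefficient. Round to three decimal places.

Cumulative income shares Yₖ: 0.0410, 0.1070, 0.2260, 0.5450, 1.0000
Σ (Xₖ−Xₖ₋₁)(Yₖ+Yₖ₋₁) = (1/5)(0.0410+0.0000) + (1/5)(0.1070+0.0410) + (1/5)(0.2260+0.1070) + (1/5)(0.5450+0.2260) + (1/5)(1.0000+0.5450)
  = 0.0082 + 0.0296 + 0.0666 + 0.1542 + 0.3090 = 0.5676
G = 1 − 0.5676 = 0.4324

0.432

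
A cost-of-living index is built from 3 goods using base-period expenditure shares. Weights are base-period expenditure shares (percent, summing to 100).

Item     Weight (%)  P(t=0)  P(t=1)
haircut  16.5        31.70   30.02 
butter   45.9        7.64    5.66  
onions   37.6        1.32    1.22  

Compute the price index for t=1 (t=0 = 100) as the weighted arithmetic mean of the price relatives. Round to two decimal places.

84.38

haircut: 16.5 × (30.02/31.70) = 16.5 × 0.947003 = 15.6256
butter: 45.9 × (5.66/7.64) = 45.9 × 0.740838 = 34.0045
onions: 37.6 × (1.22/1.32) = 37.6 × 0.924242 = 34.7515
Index = Σ wᵢ·(p₁ᵢ/p₀ᵢ) = 15.6256 + 34.0045 + 34.7515 = 84.3815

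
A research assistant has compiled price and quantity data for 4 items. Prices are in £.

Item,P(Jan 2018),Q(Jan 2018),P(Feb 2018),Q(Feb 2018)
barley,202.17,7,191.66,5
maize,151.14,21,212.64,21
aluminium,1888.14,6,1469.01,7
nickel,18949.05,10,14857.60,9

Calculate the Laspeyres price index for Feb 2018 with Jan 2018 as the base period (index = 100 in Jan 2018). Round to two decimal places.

79.45

Laspeyres price index uses base-period quantities as weights.
ΣP(Feb 2018)·Q(Jan 2018) = 191.66×7 + 212.64×21 + 1469.01×6 + 14857.60×10 = 1341.62 + 4465.44 + 8814.06 + 148576 = 163197.12
ΣP(Jan 2018)·Q(Jan 2018) = 202.17×7 + 151.14×21 + 1888.14×6 + 18949.05×10 = 1415.19 + 3173.94 + 11328.84 + 189490.5 = 205408.47
Index = 163197.12 / 205408.47 × 100 = 79.4500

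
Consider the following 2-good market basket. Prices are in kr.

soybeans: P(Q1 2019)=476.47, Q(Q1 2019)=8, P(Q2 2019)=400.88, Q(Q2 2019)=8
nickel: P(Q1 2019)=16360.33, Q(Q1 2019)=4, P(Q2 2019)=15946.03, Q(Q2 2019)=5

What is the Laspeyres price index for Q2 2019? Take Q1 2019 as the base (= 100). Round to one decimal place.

Laspeyres price index uses base-period quantities as weights.
ΣP(Q2 2019)·Q(Q1 2019) = 400.88×8 + 15946.03×4 = 3207.04 + 63784.12 = 66991.16
ΣP(Q1 2019)·Q(Q1 2019) = 476.47×8 + 16360.33×4 = 3811.76 + 65441.32 = 69253.08
Index = 66991.16 / 69253.08 × 100 = 96.7338

96.7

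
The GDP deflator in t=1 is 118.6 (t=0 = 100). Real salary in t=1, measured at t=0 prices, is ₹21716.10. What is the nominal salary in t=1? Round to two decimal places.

Nominal = Real × (Index/100) = 21716.10 × (118.6/100)
        = 21716.10 × 1.186 = 25755.2946

25755.29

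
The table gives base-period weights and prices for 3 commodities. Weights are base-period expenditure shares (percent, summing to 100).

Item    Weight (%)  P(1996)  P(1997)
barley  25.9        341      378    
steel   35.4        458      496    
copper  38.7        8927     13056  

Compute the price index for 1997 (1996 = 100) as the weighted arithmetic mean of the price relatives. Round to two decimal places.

123.65

barley: 25.9 × (378/341) = 25.9 × 1.108504 = 28.7103
steel: 35.4 × (496/458) = 35.4 × 1.082969 = 38.3371
copper: 38.7 × (13056/8927) = 38.7 × 1.462529 = 56.5999
Index = Σ wᵢ·(p₁ᵢ/p₀ᵢ) = 28.7103 + 38.3371 + 56.5999 = 123.6473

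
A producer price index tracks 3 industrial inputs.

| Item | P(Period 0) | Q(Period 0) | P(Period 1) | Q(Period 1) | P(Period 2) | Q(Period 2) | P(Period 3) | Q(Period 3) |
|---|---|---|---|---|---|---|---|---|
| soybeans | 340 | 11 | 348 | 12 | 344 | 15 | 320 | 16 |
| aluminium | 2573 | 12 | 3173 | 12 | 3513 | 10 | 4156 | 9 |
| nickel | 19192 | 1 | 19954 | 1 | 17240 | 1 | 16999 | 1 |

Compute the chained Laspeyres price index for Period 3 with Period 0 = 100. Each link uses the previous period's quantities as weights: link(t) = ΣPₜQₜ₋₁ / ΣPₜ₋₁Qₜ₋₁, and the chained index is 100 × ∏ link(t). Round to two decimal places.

129.29

Link Period 0→Period 1:
ΣP(Period 1)Q(Period 0) = 348×11 + 3173×12 + 19954×1 = 3828 + 38076 + 19954 = 61858
ΣP(Period 0)Q(Period 0) = 340×11 + 2573×12 + 19192×1 = 3740 + 30876 + 19192 = 53808
link = 61858/53808 = 1.149606
Link Period 1→Period 2:
ΣP(Period 2)Q(Period 1) = 344×12 + 3513×12 + 17240×1 = 4128 + 42156 + 17240 = 63524
ΣP(Period 1)Q(Period 1) = 348×12 + 3173×12 + 19954×1 = 4176 + 38076 + 19954 = 62206
link = 63524/62206 = 1.021188
Link Period 2→Period 3:
ΣP(Period 3)Q(Period 2) = 320×15 + 4156×10 + 16999×1 = 4800 + 41560 + 16999 = 63359
ΣP(Period 2)Q(Period 2) = 344×15 + 3513×10 + 17240×1 = 5160 + 35130 + 17240 = 57530
link = 63359/57530 = 1.101321
Chained index = 100 × 1.149606 × 1.021188 × 1.101321 = 129.2911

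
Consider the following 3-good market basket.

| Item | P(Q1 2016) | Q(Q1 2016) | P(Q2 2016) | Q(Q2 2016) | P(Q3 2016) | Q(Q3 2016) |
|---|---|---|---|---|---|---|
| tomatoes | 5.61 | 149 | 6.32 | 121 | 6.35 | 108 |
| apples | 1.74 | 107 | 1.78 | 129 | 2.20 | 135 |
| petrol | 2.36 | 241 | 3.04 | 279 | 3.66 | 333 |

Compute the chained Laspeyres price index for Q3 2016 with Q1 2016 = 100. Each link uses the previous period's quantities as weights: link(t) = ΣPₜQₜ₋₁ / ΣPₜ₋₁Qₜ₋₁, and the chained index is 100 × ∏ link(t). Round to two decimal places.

Link Q1 2016→Q2 2016:
ΣP(Q2 2016)Q(Q1 2016) = 6.32×149 + 1.78×107 + 3.04×241 = 941.68 + 190.46 + 732.64 = 1864.78
ΣP(Q1 2016)Q(Q1 2016) = 5.61×149 + 1.74×107 + 2.36×241 = 835.89 + 186.18 + 568.76 = 1590.83
link = 1864.78/1590.83 = 1.172206
Link Q2 2016→Q3 2016:
ΣP(Q3 2016)Q(Q2 2016) = 6.35×121 + 2.20×129 + 3.66×279 = 768.35 + 283.8 + 1021.14 = 2073.29
ΣP(Q2 2016)Q(Q2 2016) = 6.32×121 + 1.78×129 + 3.04×279 = 764.72 + 229.62 + 848.16 = 1842.5
link = 2073.29/1842.5 = 1.125259
Chained index = 100 × 1.172206 × 1.125259 = 131.9035

131.90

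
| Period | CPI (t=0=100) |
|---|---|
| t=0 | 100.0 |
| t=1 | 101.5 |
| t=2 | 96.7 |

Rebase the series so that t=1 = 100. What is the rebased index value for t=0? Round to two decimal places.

98.52

Rebased(t=0) = 100.0 / 101.5 × 100 = 98.5222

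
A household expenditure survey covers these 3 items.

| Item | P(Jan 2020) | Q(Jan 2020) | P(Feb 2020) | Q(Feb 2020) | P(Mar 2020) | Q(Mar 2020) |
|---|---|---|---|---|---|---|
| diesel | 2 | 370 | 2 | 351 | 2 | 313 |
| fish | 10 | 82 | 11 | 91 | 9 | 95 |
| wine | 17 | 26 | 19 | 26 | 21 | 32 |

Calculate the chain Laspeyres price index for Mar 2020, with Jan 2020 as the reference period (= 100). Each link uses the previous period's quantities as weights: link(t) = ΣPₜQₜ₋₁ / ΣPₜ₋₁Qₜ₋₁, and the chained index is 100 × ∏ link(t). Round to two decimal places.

Link Jan 2020→Feb 2020:
ΣP(Feb 2020)Q(Jan 2020) = 2×370 + 11×82 + 19×26 = 740 + 902 + 494 = 2136
ΣP(Jan 2020)Q(Jan 2020) = 2×370 + 10×82 + 17×26 = 740 + 820 + 442 = 2002
link = 2136/2002 = 1.066933
Link Feb 2020→Mar 2020:
ΣP(Mar 2020)Q(Feb 2020) = 2×351 + 9×91 + 21×26 = 702 + 819 + 546 = 2067
ΣP(Feb 2020)Q(Feb 2020) = 2×351 + 11×91 + 19×26 = 702 + 1001 + 494 = 2197
link = 2067/2197 = 0.940828
Chained index = 100 × 1.066933 × 0.940828 = 100.3801

100.38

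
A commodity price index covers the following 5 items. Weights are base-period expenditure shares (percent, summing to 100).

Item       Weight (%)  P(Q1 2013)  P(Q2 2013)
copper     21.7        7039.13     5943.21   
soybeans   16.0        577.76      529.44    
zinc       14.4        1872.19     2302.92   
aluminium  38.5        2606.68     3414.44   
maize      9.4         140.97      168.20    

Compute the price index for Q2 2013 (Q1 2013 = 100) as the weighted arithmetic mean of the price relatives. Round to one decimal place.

copper: 21.7 × (5943.21/7039.13) = 21.7 × 0.844310 = 18.3215
soybeans: 16.0 × (529.44/577.76) = 16.0 × 0.916367 = 14.6619
zinc: 14.4 × (2302.92/1872.19) = 14.4 × 1.230067 = 17.7130
aluminium: 38.5 × (3414.44/2606.68) = 38.5 × 1.309881 = 50.4304
maize: 9.4 × (168.20/140.97) = 9.4 × 1.193162 = 11.2157
Index = Σ wᵢ·(p₁ᵢ/p₀ᵢ) = 18.3215 + 14.6619 + 17.7130 + 50.4304 + 11.2157 = 112.3425

112.3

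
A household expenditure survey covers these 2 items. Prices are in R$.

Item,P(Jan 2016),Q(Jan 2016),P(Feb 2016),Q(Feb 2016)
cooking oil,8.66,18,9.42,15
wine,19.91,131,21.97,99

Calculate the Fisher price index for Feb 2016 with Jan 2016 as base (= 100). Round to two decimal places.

110.25

Laspeyres component (base-period weights):
ΣP(Feb 2016)Q(Jan 2016) = 9.42×18 + 21.97×131 = 169.56 + 2878.07 = 3047.63
ΣP(Jan 2016)Q(Jan 2016) = 8.66×18 + 19.91×131 = 155.88 + 2608.21 = 2764.09
L = 3047.63 / 2764.09 × 100 = 110.2580
Paasche component (current-period weights):
ΣP(Feb 2016)Q(Feb 2016) = 9.42×15 + 21.97×99 = 141.3 + 2175.03 = 2316.33
ΣP(Jan 2016)Q(Feb 2016) = 8.66×15 + 19.91×99 = 129.9 + 1971.09 = 2100.99
P = 2316.33 / 2100.99 × 100 = 110.2495
Fisher = √(L × P) = √(110.2580 × 110.2495) = 110.2537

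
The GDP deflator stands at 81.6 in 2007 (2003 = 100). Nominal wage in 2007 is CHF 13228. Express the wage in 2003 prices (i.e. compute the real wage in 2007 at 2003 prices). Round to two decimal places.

16210.78

Real = Nominal ÷ (Index/100) = 13228 ÷ (81.6/100)
     = 13228 ÷ 0.816 = 16210.7843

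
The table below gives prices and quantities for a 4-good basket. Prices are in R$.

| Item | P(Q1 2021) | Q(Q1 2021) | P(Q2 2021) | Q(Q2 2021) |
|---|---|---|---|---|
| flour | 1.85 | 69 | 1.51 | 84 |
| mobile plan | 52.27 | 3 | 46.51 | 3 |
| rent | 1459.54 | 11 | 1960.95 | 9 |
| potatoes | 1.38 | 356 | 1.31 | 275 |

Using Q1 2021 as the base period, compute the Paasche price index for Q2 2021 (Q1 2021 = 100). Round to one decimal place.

132.2

Paasche price index uses current-period quantities as weights.
ΣP(Q2 2021)·Q(Q2 2021) = 1.51×84 + 46.51×3 + 1960.95×9 + 1.31×275 = 126.84 + 139.53 + 17648.55 + 360.25 = 18275.17
ΣP(Q1 2021)·Q(Q2 2021) = 1.85×84 + 52.27×3 + 1459.54×9 + 1.38×275 = 155.4 + 156.81 + 13135.86 + 379.5 = 13827.57
Index = 18275.17 / 13827.57 × 100 = 132.1647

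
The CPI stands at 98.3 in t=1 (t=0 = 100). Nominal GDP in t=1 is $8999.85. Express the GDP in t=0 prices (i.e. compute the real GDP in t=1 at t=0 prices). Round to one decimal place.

Real = Nominal ÷ (Index/100) = 8999.85 ÷ (98.3/100)
     = 8999.85 ÷ 0.983 = 9155.4934

9155.5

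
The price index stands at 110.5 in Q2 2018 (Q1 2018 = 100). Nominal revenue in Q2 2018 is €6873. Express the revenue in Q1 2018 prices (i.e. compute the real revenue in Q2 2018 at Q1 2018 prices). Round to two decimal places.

6219.91

Real = Nominal ÷ (Index/100) = 6873 ÷ (110.5/100)
     = 6873 ÷ 1.105 = 6219.9095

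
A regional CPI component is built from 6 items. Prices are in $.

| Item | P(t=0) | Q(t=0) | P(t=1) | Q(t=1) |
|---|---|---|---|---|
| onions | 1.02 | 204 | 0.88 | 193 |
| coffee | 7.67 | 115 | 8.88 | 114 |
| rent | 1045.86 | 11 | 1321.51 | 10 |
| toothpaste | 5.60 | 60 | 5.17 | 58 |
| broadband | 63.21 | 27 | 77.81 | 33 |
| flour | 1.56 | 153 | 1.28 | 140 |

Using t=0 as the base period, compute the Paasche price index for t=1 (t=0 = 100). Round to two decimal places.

Paasche price index uses current-period quantities as weights.
ΣP(t=1)·Q(t=1) = 0.88×193 + 8.88×114 + 1321.51×10 + 5.17×58 + 77.81×33 + 1.28×140 = 169.84 + 1012.32 + 13215.1 + 299.86 + 2567.73 + 179.2 = 17444.05
ΣP(t=0)·Q(t=1) = 1.02×193 + 7.67×114 + 1045.86×10 + 5.60×58 + 63.21×33 + 1.56×140 = 196.86 + 874.38 + 10458.6 + 324.8 + 2085.93 + 218.4 = 14158.97
Index = 17444.05 / 14158.97 × 100 = 123.2014

123.20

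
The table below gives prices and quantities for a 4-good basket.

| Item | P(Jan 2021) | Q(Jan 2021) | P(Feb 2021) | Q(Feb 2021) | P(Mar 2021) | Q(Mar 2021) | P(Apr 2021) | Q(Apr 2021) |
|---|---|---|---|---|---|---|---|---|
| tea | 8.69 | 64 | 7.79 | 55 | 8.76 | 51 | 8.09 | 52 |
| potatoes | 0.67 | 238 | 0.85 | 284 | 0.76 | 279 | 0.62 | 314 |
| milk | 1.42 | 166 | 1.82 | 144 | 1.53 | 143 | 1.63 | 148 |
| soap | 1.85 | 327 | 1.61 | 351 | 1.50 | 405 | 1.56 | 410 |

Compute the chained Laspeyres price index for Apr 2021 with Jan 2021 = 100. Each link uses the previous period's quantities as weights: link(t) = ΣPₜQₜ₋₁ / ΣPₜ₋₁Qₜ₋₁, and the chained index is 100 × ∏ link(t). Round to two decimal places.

92.61

Link Jan 2021→Feb 2021:
ΣP(Feb 2021)Q(Jan 2021) = 7.79×64 + 0.85×238 + 1.82×166 + 1.61×327 = 498.56 + 202.3 + 302.12 + 526.47 = 1529.45
ΣP(Jan 2021)Q(Jan 2021) = 8.69×64 + 0.67×238 + 1.42×166 + 1.85×327 = 556.16 + 159.46 + 235.72 + 604.95 = 1556.29
link = 1529.45/1556.29 = 0.982754
Link Feb 2021→Mar 2021:
ΣP(Mar 2021)Q(Feb 2021) = 8.76×55 + 0.76×284 + 1.53×144 + 1.50×351 = 481.8 + 215.84 + 220.32 + 526.5 = 1444.46
ΣP(Feb 2021)Q(Feb 2021) = 7.79×55 + 0.85×284 + 1.82×144 + 1.61×351 = 428.45 + 241.4 + 262.08 + 565.11 = 1497.04
link = 1444.46/1497.04 = 0.964877
Link Mar 2021→Apr 2021:
ΣP(Apr 2021)Q(Mar 2021) = 8.09×51 + 0.62×279 + 1.63×143 + 1.56×405 = 412.59 + 172.98 + 233.09 + 631.8 = 1450.46
ΣP(Mar 2021)Q(Mar 2021) = 8.76×51 + 0.76×279 + 1.53×143 + 1.50×405 = 446.76 + 212.04 + 218.79 + 607.5 = 1485.09
link = 1450.46/1485.09 = 0.976682
Chained index = 100 × 0.982754 × 0.964877 × 0.976682 = 92.6126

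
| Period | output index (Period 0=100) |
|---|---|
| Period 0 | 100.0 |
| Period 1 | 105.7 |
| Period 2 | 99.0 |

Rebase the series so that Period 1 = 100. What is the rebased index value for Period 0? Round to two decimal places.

Rebased(Period 0) = 100.0 / 105.7 × 100 = 94.6074

94.61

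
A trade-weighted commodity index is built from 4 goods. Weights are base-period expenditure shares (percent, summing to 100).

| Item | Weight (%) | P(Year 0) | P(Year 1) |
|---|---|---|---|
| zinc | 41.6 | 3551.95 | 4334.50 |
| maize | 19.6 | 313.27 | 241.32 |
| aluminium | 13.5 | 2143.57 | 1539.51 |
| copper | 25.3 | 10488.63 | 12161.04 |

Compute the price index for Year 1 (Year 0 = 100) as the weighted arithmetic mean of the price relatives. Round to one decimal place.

104.9

zinc: 41.6 × (4334.50/3551.95) = 41.6 × 1.220316 = 50.7651
maize: 19.6 × (241.32/313.27) = 19.6 × 0.770326 = 15.0984
aluminium: 13.5 × (1539.51/2143.57) = 13.5 × 0.718199 = 9.6957
copper: 25.3 × (12161.04/10488.63) = 25.3 × 1.159450 = 29.3341
Index = Σ wᵢ·(p₁ᵢ/p₀ᵢ) = 50.7651 + 15.0984 + 9.6957 + 29.3341 = 104.8933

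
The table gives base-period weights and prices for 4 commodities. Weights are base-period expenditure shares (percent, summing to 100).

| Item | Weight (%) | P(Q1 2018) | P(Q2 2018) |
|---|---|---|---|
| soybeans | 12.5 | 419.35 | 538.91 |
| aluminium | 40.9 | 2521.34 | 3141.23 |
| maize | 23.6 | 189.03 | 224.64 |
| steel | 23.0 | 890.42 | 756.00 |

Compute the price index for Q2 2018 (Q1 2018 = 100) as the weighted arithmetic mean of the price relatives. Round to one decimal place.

soybeans: 12.5 × (538.91/419.35) = 12.5 × 1.285108 = 16.0638
aluminium: 40.9 × (3141.23/2521.34) = 40.9 × 1.245857 = 50.9556
maize: 23.6 × (224.64/189.03) = 23.6 × 1.188383 = 28.0458
steel: 23.0 × (756.00/890.42) = 23.0 × 0.849038 = 19.5279
Index = Σ wᵢ·(p₁ᵢ/p₀ᵢ) = 16.0638 + 50.9556 + 28.0458 + 19.5279 = 114.5931

114.6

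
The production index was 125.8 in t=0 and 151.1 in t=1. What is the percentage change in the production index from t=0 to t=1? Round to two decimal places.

Change = (151.1 − 125.8) / 125.8 × 100
       = 25.3 / 125.8 × 100 = 20.1113%

20.11%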